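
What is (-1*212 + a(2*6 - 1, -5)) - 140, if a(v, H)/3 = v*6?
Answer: -154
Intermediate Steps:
a(v, H) = 18*v (a(v, H) = 3*(v*6) = 3*(6*v) = 18*v)
(-1*212 + a(2*6 - 1, -5)) - 140 = (-1*212 + 18*(2*6 - 1)) - 140 = (-212 + 18*(12 - 1)) - 140 = (-212 + 18*11) - 140 = (-212 + 198) - 140 = -14 - 140 = -154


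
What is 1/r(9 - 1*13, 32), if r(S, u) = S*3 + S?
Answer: -1/16 ≈ -0.062500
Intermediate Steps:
r(S, u) = 4*S (r(S, u) = 3*S + S = 4*S)
1/r(9 - 1*13, 32) = 1/(4*(9 - 1*13)) = 1/(4*(9 - 13)) = 1/(4*(-4)) = 1/(-16) = -1/16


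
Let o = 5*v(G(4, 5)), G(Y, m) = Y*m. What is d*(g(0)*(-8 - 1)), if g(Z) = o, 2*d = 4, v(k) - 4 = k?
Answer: -2160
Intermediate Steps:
v(k) = 4 + k
d = 2 (d = (½)*4 = 2)
o = 120 (o = 5*(4 + 4*5) = 5*(4 + 20) = 5*24 = 120)
g(Z) = 120
d*(g(0)*(-8 - 1)) = 2*(120*(-8 - 1)) = 2*(120*(-9)) = 2*(-1080) = -2160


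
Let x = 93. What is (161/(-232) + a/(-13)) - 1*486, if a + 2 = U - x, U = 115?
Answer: -1472509/3016 ≈ -488.23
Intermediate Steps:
a = 20 (a = -2 + (115 - 1*93) = -2 + (115 - 93) = -2 + 22 = 20)
(161/(-232) + a/(-13)) - 1*486 = (161/(-232) + 20/(-13)) - 1*486 = (161*(-1/232) + 20*(-1/13)) - 486 = (-161/232 - 20/13) - 486 = -6733/3016 - 486 = -1472509/3016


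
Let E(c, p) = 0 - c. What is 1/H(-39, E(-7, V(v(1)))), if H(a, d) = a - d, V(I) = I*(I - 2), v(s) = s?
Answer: -1/46 ≈ -0.021739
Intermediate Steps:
V(I) = I*(-2 + I)
E(c, p) = -c
1/H(-39, E(-7, V(v(1)))) = 1/(-39 - (-1)*(-7)) = 1/(-39 - 1*7) = 1/(-39 - 7) = 1/(-46) = -1/46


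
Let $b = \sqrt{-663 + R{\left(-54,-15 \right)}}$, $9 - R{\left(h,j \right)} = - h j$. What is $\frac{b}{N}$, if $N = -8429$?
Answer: $- \frac{2 \sqrt{39}}{8429} \approx -0.0014818$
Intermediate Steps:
$R{\left(h,j \right)} = 9 + h j$ ($R{\left(h,j \right)} = 9 - - h j = 9 + h j$)
$b = 2 \sqrt{39}$ ($b = \sqrt{-663 + \left(9 - -810\right)} = \sqrt{-663 + \left(9 + 810\right)} = \sqrt{-663 + 819} = \sqrt{156} = 2 \sqrt{39} \approx 12.49$)
$\frac{b}{N} = \frac{2 \sqrt{39}}{-8429} = 2 \sqrt{39} \left(- \frac{1}{8429}\right) = - \frac{2 \sqrt{39}}{8429}$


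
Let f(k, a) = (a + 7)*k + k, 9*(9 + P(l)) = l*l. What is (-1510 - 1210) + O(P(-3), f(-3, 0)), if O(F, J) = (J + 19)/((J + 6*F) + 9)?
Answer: -171355/63 ≈ -2719.9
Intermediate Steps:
P(l) = -9 + l²/9 (P(l) = -9 + (l*l)/9 = -9 + l²/9)
f(k, a) = k + k*(7 + a) (f(k, a) = (7 + a)*k + k = k*(7 + a) + k = k + k*(7 + a))
O(F, J) = (19 + J)/(9 + J + 6*F)
(-1510 - 1210) + O(P(-3), f(-3, 0)) = (-1510 - 1210) + (19 - 3*(8 + 0))/(9 - 3*(8 + 0) + 6*(-9 + (⅑)*(-3)²)) = -2720 + (19 - 3*8)/(9 - 3*8 + 6*(-9 + (⅑)*9)) = -2720 + (19 - 24)/(9 - 24 + 6*(-9 + 1)) = -2720 - 5/(9 - 24 + 6*(-8)) = -2720 - 5/(9 - 24 - 48) = -2720 - 5/(-63) = -2720 - 1/63*(-5) = -2720 + 5/63 = -171355/63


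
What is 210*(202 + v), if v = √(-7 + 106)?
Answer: 42420 + 630*√11 ≈ 44510.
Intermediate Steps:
v = 3*√11 (v = √99 = 3*√11 ≈ 9.9499)
210*(202 + v) = 210*(202 + 3*√11) = 42420 + 630*√11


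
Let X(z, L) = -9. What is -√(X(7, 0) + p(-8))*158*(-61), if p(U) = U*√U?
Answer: 9638*√(-9 - 16*I*√2) ≈ 26702.0 - 39358.0*I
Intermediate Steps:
p(U) = U^(3/2)
-√(X(7, 0) + p(-8))*158*(-61) = -√(-9 + (-8)^(3/2))*158*(-61) = -√(-9 - 16*I*√2)*158*(-61) = -158*√(-9 - 16*I*√2)*(-61) = -(-9638)*√(-9 - 16*I*√2) = 9638*√(-9 - 16*I*√2)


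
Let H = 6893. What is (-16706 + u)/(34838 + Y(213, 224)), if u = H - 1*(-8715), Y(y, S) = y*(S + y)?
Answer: -1098/127919 ≈ -0.0085836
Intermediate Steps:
u = 15608 (u = 6893 - 1*(-8715) = 6893 + 8715 = 15608)
(-16706 + u)/(34838 + Y(213, 224)) = (-16706 + 15608)/(34838 + 213*(224 + 213)) = -1098/(34838 + 213*437) = -1098/(34838 + 93081) = -1098/127919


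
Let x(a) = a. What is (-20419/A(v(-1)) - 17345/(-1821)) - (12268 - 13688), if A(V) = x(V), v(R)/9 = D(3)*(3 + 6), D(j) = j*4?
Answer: 831031127/590004 ≈ 1408.5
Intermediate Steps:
D(j) = 4*j
v(R) = 972 (v(R) = 9*((4*3)*(3 + 6)) = 9*(12*9) = 9*108 = 972)
A(V) = V
(-20419/A(v(-1)) - 17345/(-1821)) - (12268 - 13688) = (-20419/972 - 17345/(-1821)) - (12268 - 13688) = (-20419*1/972 - 17345*(-1/1821)) - 1*(-1420) = (-20419/972 + 17345/1821) + 1420 = -6774553/590004 + 1420 = 831031127/590004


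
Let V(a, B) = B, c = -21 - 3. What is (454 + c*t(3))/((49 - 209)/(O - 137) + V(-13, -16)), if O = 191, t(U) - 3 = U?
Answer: -4185/256 ≈ -16.348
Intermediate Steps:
t(U) = 3 + U
c = -24
(454 + c*t(3))/((49 - 209)/(O - 137) + V(-13, -16)) = (454 - 24*(3 + 3))/((49 - 209)/(191 - 137) - 16) = (454 - 24*6)/(-160/54 - 16) = (454 - 144)/(-160*1/54 - 16) = 310/(-80/27 - 16) = 310/(-512/27) = 310*(-27/512) = -4185/256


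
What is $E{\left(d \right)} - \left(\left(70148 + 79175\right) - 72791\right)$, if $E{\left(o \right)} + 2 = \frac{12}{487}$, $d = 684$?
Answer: $- \frac{37272046}{487} \approx -76534.0$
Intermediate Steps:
$E{\left(o \right)} = - \frac{962}{487}$ ($E{\left(o \right)} = -2 + \frac{12}{487} = - \frac{962}{487}$)
$E{\left(d \right)} - \left(\left(70148 + 79175\right) - 72791\right) = - \frac{962}{487} - \left(\left(70148 + 79175\right) - 72791\right) = - \frac{962}{487} - \left(149323 - 72791\right) = - \frac{962}{487} - 76532 = - \frac{37272046}{487}$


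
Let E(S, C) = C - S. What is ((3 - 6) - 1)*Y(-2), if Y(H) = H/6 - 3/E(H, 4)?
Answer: 10/3 ≈ 3.3333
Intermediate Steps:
Y(H) = -3/(4 - H) + H/6 (Y(H) = H/6 - 3/(4 - H) = -3/(4 - H) + H/6)
((3 - 6) - 1)*Y(-2) = ((3 - 6) - 1)*((18 - 2*(-4 - 2))/(6*(-4 - 2))) = (-3 - 1)*((1/6)*(18 - 2*(-6))/(-6)) = -2*(-1)*(18 + 12)/(3*6) = -2*(-1)*30/(3*6) = -4*(-5/6) = 10/3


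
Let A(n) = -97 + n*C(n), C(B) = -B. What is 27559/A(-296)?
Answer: -27559/87713 ≈ -0.31420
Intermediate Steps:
A(n) = -97 - n² (A(n) = -97 + n*(-n) = -97 - n²)
27559/A(-296) = 27559/(-97 - 1*(-296)²) = 27559/(-97 - 1*87616) = 27559/(-97 - 87616) = 27559/(-87713) = 27559*(-1/87713) = -27559/87713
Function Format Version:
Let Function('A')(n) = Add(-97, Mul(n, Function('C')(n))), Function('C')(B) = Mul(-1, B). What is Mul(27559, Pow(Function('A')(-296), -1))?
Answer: Rational(-27559, 87713) ≈ -0.31420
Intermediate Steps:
Function('A')(n) = Add(-97, Mul(-1, Pow(n, 2))) (Function('A')(n) = Add(-97, Mul(n, Mul(-1, n))) = Add(-97, Mul(-1, Pow(n, 2))))
Mul(27559, Pow(Function('A')(-296), -1)) = Mul(27559, Pow(Add(-97, Mul(-1, Pow(-296, 2))), -1)) = Mul(27559, Pow(Add(-97, Mul(-1, 87616)), -1)) = Mul(27559, Pow(Add(-97, -87616), -1)) = Mul(27559, Pow(-87713, -1)) = Mul(27559, Rational(-1, 87713)) = Rational(-27559, 87713)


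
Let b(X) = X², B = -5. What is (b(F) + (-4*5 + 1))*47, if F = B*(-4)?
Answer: 17907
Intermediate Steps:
F = 20 (F = -5*(-4) = 20)
(b(F) + (-4*5 + 1))*47 = (20² + (-4*5 + 1))*47 = (400 + (-20 + 1))*47 = (400 - 19)*47 = 381*47 = 17907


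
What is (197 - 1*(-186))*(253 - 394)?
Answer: -54003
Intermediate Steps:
(197 - 1*(-186))*(253 - 394) = (197 + 186)*(-141) = 383*(-141) = -54003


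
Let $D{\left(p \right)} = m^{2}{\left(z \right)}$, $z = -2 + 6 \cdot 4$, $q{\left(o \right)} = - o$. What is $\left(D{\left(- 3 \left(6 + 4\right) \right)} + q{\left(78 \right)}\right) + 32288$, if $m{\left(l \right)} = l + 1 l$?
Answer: $34146$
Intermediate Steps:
$z = 22$ ($z = -2 + 24 = 22$)
$m{\left(l \right)} = 2 l$ ($m{\left(l \right)} = l + l = 2 l$)
$D{\left(p \right)} = 1936$ ($D{\left(p \right)} = \left(2 \cdot 22\right)^{2} = 44^{2} = 1936$)
$\left(D{\left(- 3 \left(6 + 4\right) \right)} + q{\left(78 \right)}\right) + 32288 = \left(1936 - 78\right) + 32288 = 1858 + 32288 = 34146$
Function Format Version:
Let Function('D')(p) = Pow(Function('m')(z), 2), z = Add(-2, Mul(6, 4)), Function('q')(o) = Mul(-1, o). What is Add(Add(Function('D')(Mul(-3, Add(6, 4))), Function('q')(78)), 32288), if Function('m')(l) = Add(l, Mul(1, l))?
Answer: 34146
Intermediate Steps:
z = 22 (z = Add(-2, 24) = 22)
Function('m')(l) = Mul(2, l) (Function('m')(l) = Add(l, l) = Mul(2, l))
Function('D')(p) = 1936 (Function('D')(p) = Pow(Mul(2, 22), 2) = Pow(44, 2) = 1936)
Add(Add(Function('D')(Mul(-3, Add(6, 4))), Function('q')(78)), 32288) = Add(Add(1936, Mul(-1, 78)), 32288) = Add(Add(1936, -78), 32288) = Add(1858, 32288) = 34146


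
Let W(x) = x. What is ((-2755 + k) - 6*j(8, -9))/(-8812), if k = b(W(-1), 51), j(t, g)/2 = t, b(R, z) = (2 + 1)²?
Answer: 1421/4406 ≈ 0.32251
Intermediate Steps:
b(R, z) = 9 (b(R, z) = 3² = 9)
j(t, g) = 2*t
k = 9
((-2755 + k) - 6*j(8, -9))/(-8812) = ((-2755 + 9) - 12*8)/(-8812) = (-2746 - 6*16)*(-1/8812) = (-2746 - 96)*(-1/8812) = -2842*(-1/8812) = 1421/4406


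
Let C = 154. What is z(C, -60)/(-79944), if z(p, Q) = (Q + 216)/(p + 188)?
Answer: -13/2278404 ≈ -5.7057e-6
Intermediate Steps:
z(p, Q) = (216 + Q)/(188 + p)
z(C, -60)/(-79944) = ((216 - 60)/(188 + 154))/(-79944) = (156/342)*(-1/79944) = ((1/342)*156)*(-1/79944) = (26/57)*(-1/79944) = -13/2278404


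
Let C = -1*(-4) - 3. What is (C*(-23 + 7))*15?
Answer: -240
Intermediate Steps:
C = 1 (C = 4 - 3 = 1)
(C*(-23 + 7))*15 = (1*(-23 + 7))*15 = (1*(-16))*15 = -16*15 = -240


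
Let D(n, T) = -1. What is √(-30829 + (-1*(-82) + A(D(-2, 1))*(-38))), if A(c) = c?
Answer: I*√30709 ≈ 175.24*I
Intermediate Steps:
√(-30829 + (-1*(-82) + A(D(-2, 1))*(-38))) = √(-30829 + (-1*(-82) - 1*(-38))) = √(-30829 + (82 + 38)) = √(-30829 + 120) = √(-30709) = I*√30709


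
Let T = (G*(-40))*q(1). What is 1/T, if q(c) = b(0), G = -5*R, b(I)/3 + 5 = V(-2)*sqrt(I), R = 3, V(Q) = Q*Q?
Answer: -1/9000 ≈ -0.00011111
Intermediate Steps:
V(Q) = Q**2
b(I) = -15 + 12*sqrt(I) (b(I) = -15 + 3*((-2)**2*sqrt(I)) = -15 + 3*(4*sqrt(I)) = -15 + 12*sqrt(I))
G = -15 (G = -5*3 = -15)
q(c) = -15 (q(c) = -15 + 12*sqrt(0) = -15 + 12*0 = -15 + 0 = -15)
T = -9000 (T = -15*(-40)*(-15) = 600*(-15) = -9000)
1/T = 1/(-9000) = -1/9000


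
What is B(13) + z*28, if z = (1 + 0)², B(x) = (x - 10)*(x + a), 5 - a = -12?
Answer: 118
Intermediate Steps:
a = 17 (a = 5 - 1*(-12) = 5 + 12 = 17)
B(x) = (-10 + x)*(17 + x) (B(x) = (x - 10)*(x + 17) = (-10 + x)*(17 + x))
z = 1 (z = 1² = 1)
B(13) + z*28 = (-170 + 13² + 7*13) + 1*28 = (-170 + 169 + 91) + 28 = 90 + 28 = 118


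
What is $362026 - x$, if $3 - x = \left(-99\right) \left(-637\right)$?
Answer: $425086$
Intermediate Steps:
$x = -63060$ ($x = 3 - \left(-99\right) \left(-637\right) = 3 - 63063 = -63060$)
$362026 - x = 362026 - -63060 = 362026 + 63060 = 425086$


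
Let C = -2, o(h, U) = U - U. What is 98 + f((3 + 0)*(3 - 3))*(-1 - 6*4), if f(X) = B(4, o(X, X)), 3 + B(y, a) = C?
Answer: 223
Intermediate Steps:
o(h, U) = 0
B(y, a) = -5 (B(y, a) = -3 - 2 = -5)
f(X) = -5
98 + f((3 + 0)*(3 - 3))*(-1 - 6*4) = 98 - 5*(-1 - 6*4) = 98 - 5*(-1 - 24) = 98 - 5*(-25) = 98 + 125 = 223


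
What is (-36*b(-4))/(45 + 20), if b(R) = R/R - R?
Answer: -36/13 ≈ -2.7692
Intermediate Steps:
b(R) = 1 - R
(-36*b(-4))/(45 + 20) = (-36*(1 - 1*(-4)))/(45 + 20) = -36*(1 + 4)/65 = -36*5*(1/65) = -180*1/65 = -36/13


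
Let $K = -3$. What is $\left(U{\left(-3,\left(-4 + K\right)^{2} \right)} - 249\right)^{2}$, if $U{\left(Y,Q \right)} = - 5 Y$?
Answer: $54756$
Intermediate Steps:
$\left(U{\left(-3,\left(-4 + K\right)^{2} \right)} - 249\right)^{2} = \left(\left(-5\right) \left(-3\right) - 249\right)^{2} = \left(15 - 249\right)^{2} = \left(-234\right)^{2} = 54756$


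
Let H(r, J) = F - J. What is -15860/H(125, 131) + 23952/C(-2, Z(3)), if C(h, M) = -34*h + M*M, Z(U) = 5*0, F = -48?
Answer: 1341472/3043 ≈ 440.84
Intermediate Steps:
Z(U) = 0
H(r, J) = -48 - J
C(h, M) = M**2 - 34*h (C(h, M) = -34*h + M**2 = M**2 - 34*h)
-15860/H(125, 131) + 23952/C(-2, Z(3)) = -15860/(-48 - 1*131) + 23952/(0**2 - 34*(-2)) = -15860/(-48 - 131) + 23952/(0 + 68) = -15860/(-179) + 23952/68 = -15860*(-1/179) + 23952*(1/68) = 15860/179 + 5988/17 = 1341472/3043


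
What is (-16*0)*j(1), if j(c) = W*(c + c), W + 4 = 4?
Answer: 0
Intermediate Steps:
W = 0 (W = -4 + 4 = 0)
j(c) = 0 (j(c) = 0*(c + c) = 0*(2*c) = 0)
(-16*0)*j(1) = -16*0*0 = 0*0 = 0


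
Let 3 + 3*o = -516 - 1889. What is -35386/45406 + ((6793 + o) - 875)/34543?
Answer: -1485107659/2352689187 ≈ -0.63124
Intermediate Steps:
o = -2408/3 (o = -1 + (-516 - 1889)/3 = -1 + (1/3)*(-2405) = -1 - 2405/3 = -2408/3 ≈ -802.67)
-35386/45406 + ((6793 + o) - 875)/34543 = -35386/45406 + ((6793 - 2408/3) - 875)/34543 = -35386*1/45406 + (17971/3 - 875)*(1/34543) = -17693/22703 + (15346/3)*(1/34543) = -17693/22703 + 15346/103629 = -1485107659/2352689187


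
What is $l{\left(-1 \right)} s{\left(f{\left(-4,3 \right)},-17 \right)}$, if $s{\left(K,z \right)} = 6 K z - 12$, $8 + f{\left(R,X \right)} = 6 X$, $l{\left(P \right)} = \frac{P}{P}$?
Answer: $-1032$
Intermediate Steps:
$l{\left(P \right)} = 1$
$f{\left(R,X \right)} = -8 + 6 X$
$s{\left(K,z \right)} = -12 + 6 K z$ ($s{\left(K,z \right)} = 6 K z - 12 = -12 + 6 K z$)
$l{\left(-1 \right)} s{\left(f{\left(-4,3 \right)},-17 \right)} = 1 \left(-12 + 6 \left(-8 + 6 \cdot 3\right) \left(-17\right)\right) = 1 \left(-12 + 6 \left(-8 + 18\right) \left(-17\right)\right) = 1 \left(-12 + 6 \cdot 10 \left(-17\right)\right) = 1 \left(-12 - 1020\right) = 1 \left(-1032\right) = -1032$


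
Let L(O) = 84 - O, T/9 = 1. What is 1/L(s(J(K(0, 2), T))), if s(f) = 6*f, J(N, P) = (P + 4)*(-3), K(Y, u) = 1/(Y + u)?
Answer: 1/318 ≈ 0.0031447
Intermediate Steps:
T = 9 (T = 9*1 = 9)
J(N, P) = -12 - 3*P (J(N, P) = (4 + P)*(-3) = -12 - 3*P)
1/L(s(J(K(0, 2), T))) = 1/(84 - 6*(-12 - 3*9)) = 1/(84 - 6*(-12 - 27)) = 1/(84 - 6*(-39)) = 1/(84 - 1*(-234)) = 1/(84 + 234) = 1/318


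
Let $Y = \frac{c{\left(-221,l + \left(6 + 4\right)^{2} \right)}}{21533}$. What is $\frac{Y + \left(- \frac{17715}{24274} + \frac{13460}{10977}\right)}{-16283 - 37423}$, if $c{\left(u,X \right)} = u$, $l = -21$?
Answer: $- \frac{2789293644247}{308143037811596004} \approx -9.0519 \cdot 10^{-6}$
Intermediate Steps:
$Y = - \frac{221}{21533} \approx -0.010263$
$\frac{Y + \left(- \frac{17715}{24274} + \frac{13460}{10977}\right)}{-16283 - 37423} = \frac{- \frac{221}{21533} + \left(- \frac{17715}{24274} + \frac{13460}{10977}\right)}{-16283 - 37423} = \frac{- \frac{221}{21533} + \left(\left(-17715\right) \frac{1}{24274} + 13460 \cdot \frac{1}{10977}\right)}{-53706} = \left(- \frac{221}{21533} + \left(- \frac{17715}{24274} + \frac{13460}{10977}\right)\right) \left(- \frac{1}{53706}\right) = \left(- \frac{221}{21533} + \frac{132270485}{266455698}\right) \left(- \frac{1}{53706}\right) = \frac{2789293644247}{5737590545034} \left(- \frac{1}{53706}\right) = - \frac{2789293644247}{308143037811596004}$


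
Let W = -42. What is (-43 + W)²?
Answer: 7225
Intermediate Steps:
(-43 + W)² = (-43 - 42)² = (-85)² = 7225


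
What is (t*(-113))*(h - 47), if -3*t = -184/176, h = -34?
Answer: 70173/22 ≈ 3189.7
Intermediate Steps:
t = 23/66 (t = -(-184)/(3*176) = -1/3*(-23/22) = 23/66 ≈ 0.34848)
(t*(-113))*(h - 47) = ((23/66)*(-113))*(-34 - 47) = -2599/66*(-81) = 70173/22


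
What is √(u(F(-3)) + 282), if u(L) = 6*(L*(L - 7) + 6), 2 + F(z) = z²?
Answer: √318 ≈ 17.833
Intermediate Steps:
F(z) = -2 + z²
u(L) = 36 + 6*L*(-7 + L) (u(L) = 6*(L*(-7 + L) + 6) = 6*(6 + L*(-7 + L)) = 36 + 6*L*(-7 + L))
√(u(F(-3)) + 282) = √((36 - 42*(-2 + (-3)²) + 6*(-2 + (-3)²)²) + 282) = √((36 - 42*(-2 + 9) + 6*(-2 + 9)²) + 282) = √((36 - 42*7 + 6*7²) + 282) = √((36 - 294 + 6*49) + 282) = √((36 - 294 + 294) + 282) = √(36 + 282) = √318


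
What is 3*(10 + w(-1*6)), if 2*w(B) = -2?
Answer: 27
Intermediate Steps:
w(B) = -1 (w(B) = (1/2)*(-2) = -1)
3*(10 + w(-1*6)) = 3*(10 - 1) = 3*9 = 27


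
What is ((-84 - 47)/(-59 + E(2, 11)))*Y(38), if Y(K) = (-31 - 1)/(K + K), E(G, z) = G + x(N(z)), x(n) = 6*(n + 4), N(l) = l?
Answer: 1048/627 ≈ 1.6715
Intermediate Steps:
x(n) = 24 + 6*n (x(n) = 6*(4 + n) = 24 + 6*n)
E(G, z) = 24 + G + 6*z (E(G, z) = G + (24 + 6*z) = 24 + G + 6*z)
Y(K) = -16/K (Y(K) = -32*1/(2*K) = -16/K)
((-84 - 47)/(-59 + E(2, 11)))*Y(38) = ((-84 - 47)/(-59 + (24 + 2 + 6*11)))*(-16/38) = (-131/(-59 + (24 + 2 + 66)))*(-16*1/38) = -131/(-59 + 92)*(-8/19) = -131/33*(-8/19) = 1048/627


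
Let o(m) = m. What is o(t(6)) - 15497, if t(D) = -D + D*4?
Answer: -15479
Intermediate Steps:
t(D) = 3*D (t(D) = -D + 4*D = 3*D)
o(t(6)) - 15497 = 3*6 - 15497 = 18 - 15497 = -15479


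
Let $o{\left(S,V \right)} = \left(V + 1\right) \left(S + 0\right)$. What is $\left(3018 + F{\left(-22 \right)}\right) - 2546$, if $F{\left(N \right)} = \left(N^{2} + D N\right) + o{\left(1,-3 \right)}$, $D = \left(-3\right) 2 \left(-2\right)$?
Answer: $690$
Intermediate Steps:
$o{\left(S,V \right)} = S \left(1 + V\right)$ ($o{\left(S,V \right)} = \left(1 + V\right) S = S \left(1 + V\right)$)
$D = 12$ ($D = \left(-6\right) \left(-2\right) = 12$)
$F{\left(N \right)} = -2 + N^{2} + 12 N$ ($F{\left(N \right)} = \left(N^{2} + 12 N\right) + 1 \left(1 - 3\right) = \left(N^{2} + 12 N\right) + 1 \left(-2\right) = \left(N^{2} + 12 N\right) - 2 = -2 + N^{2} + 12 N$)
$\left(3018 + F{\left(-22 \right)}\right) - 2546 = \left(3018 + \left(-2 + \left(-22\right)^{2} + 12 \left(-22\right)\right)\right) - 2546 = \left(3018 - -218\right) - 2546 = \left(3018 + 218\right) - 2546 = 3236 - 2546 = 690$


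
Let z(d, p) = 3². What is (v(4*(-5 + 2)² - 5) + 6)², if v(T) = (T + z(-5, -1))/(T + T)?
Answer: 42436/961 ≈ 44.158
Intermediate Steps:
z(d, p) = 9
v(T) = (9 + T)/(2*T) (v(T) = (T + 9)/(T + T) = (9 + T)/((2*T)) = (9 + T)*(1/(2*T)) = (9 + T)/(2*T))
(v(4*(-5 + 2)² - 5) + 6)² = ((9 + (4*(-5 + 2)² - 5))/(2*(4*(-5 + 2)² - 5)) + 6)² = ((9 + (4*(-3)² - 5))/(2*(4*(-3)² - 5)) + 6)² = ((9 + (4*9 - 5))/(2*(4*9 - 5)) + 6)² = ((9 + (36 - 5))/(2*(36 - 5)) + 6)² = ((½)*(9 + 31)/31 + 6)² = ((½)*(1/31)*40 + 6)² = (20/31 + 6)² = (206/31)² = 42436/961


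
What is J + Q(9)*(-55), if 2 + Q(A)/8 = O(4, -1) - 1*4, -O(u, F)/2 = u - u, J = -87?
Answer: 2553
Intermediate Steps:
O(u, F) = 0 (O(u, F) = -2*(u - u) = -2*0 = 0)
Q(A) = -48 (Q(A) = -16 + 8*(0 - 1*4) = -16 + 8*(0 - 4) = -16 + 8*(-4) = -16 - 32 = -48)
J + Q(9)*(-55) = -87 - 48*(-55) = -87 + 2640 = 2553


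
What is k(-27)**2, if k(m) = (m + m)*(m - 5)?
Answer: 2985984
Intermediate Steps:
k(m) = 2*m*(-5 + m) (k(m) = (2*m)*(-5 + m) = 2*m*(-5 + m))
k(-27)**2 = (2*(-27)*(-5 - 27))**2 = (2*(-27)*(-32))**2 = 1728**2 = 2985984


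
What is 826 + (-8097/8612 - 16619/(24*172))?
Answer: 7297007573/8887584 ≈ 821.03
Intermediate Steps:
826 + (-8097/8612 - 16619/(24*172)) = 826 + (-8097*1/8612 - 16619/4128) = 826 + (-8097/8612 - 16619*1/4128) = 826 + (-8097/8612 - 16619/4128) = 826 - 44136811/8887584 = 7297007573/8887584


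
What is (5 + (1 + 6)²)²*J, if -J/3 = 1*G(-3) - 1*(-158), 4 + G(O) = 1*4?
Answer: -1382184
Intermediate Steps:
G(O) = 0 (G(O) = -4 + 1*4 = -4 + 4 = 0)
J = -474 (J = -3*(1*0 - 1*(-158)) = -3*(0 + 158) = -3*158 = -474)
(5 + (1 + 6)²)²*J = (5 + (1 + 6)²)²*(-474) = (5 + 7²)²*(-474) = (5 + 49)²*(-474) = 54²*(-474) = 2916*(-474) = -1382184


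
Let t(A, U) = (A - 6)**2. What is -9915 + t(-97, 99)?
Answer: 694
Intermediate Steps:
t(A, U) = (-6 + A)**2
-9915 + t(-97, 99) = -9915 + (-6 - 97)**2 = -9915 + (-103)**2 = -9915 + 10609 = 694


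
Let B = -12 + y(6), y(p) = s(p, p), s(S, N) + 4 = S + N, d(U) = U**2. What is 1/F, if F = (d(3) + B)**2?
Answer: 1/25 ≈ 0.040000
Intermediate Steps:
s(S, N) = -4 + N + S (s(S, N) = -4 + (S + N) = -4 + (N + S) = -4 + N + S)
y(p) = -4 + 2*p (y(p) = -4 + p + p = -4 + 2*p)
B = -4 (B = -12 + (-4 + 2*6) = -12 + (-4 + 12) = -12 + 8 = -4)
F = 25 (F = (3**2 - 4)**2 = (9 - 4)**2 = 5**2 = 25)
1/F = 1/25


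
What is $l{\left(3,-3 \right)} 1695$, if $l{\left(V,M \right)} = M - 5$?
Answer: $-13560$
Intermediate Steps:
$l{\left(V,M \right)} = -5 + M$ ($l{\left(V,M \right)} = M - 5 = -5 + M$)
$l{\left(3,-3 \right)} 1695 = \left(-5 - 3\right) 1695 = \left(-8\right) 1695 = -13560$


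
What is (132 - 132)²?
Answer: 0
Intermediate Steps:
(132 - 132)² = 0² = 0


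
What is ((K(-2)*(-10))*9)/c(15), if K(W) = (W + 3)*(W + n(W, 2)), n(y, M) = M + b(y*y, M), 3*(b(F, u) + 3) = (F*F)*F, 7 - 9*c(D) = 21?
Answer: 7425/7 ≈ 1060.7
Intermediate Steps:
c(D) = -14/9 (c(D) = 7/9 - ⅑*21 = 7/9 - 7/3 = -14/9)
b(F, u) = -3 + F³/3 (b(F, u) = -3 + ((F*F)*F)/3 = -3 + (F²*F)/3 = -3 + F³/3)
n(y, M) = -3 + M + y⁶/3 (n(y, M) = M + (-3 + (y*y)³/3) = M + (-3 + (y²)³/3) = M + (-3 + y⁶/3) = -3 + M + y⁶/3)
K(W) = (3 + W)*(-1 + W + W⁶/3) (K(W) = (W + 3)*(W + (-3 + 2 + W⁶/3)) = (3 + W)*(W + (-1 + W⁶/3)) = (3 + W)*(-1 + W + W⁶/3))
((K(-2)*(-10))*9)/c(15) = (((-3 + (-2)² + (-2)⁶ + 2*(-2) + (⅓)*(-2)⁷)*(-10))*9)/(-14/9) = (((-3 + 4 + 64 - 4 + (⅓)*(-128))*(-10))*9)*(-9/14) = (((-3 + 4 + 64 - 4 - 128/3)*(-10))*9)*(-9/14) = (((55/3)*(-10))*9)*(-9/14) = -550/3*9*(-9/14) = -1650*(-9/14) = 7425/7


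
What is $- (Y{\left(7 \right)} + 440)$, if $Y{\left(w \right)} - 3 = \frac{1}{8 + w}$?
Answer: $- \frac{6646}{15} \approx -443.07$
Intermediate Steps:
$Y{\left(w \right)} = 3 + \frac{1}{8 + w}$
$- (Y{\left(7 \right)} + 440) = - (\frac{25 + 3 \cdot 7}{8 + 7} + 440) = - (\frac{25 + 21}{15} + 440) = - (\frac{1}{15} \cdot 46 + 440) = - (\frac{46}{15} + 440) = \left(-1\right) \frac{6646}{15} = - \frac{6646}{15}$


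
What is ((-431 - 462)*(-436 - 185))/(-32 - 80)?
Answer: -554553/112 ≈ -4951.4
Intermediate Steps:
((-431 - 462)*(-436 - 185))/(-32 - 80) = (-893*(-621))/(-112) = -1/112*554553 = -554553/112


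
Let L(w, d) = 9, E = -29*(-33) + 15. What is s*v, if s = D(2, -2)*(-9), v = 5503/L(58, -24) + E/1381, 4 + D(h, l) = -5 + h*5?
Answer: -7608391/1381 ≈ -5509.3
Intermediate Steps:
E = 972 (E = 957 + 15 = 972)
D(h, l) = -9 + 5*h (D(h, l) = -4 + (-5 + h*5) = -4 + (-5 + 5*h) = -9 + 5*h)
v = 7608391/12429 (v = 5503/9 + 972/1381 = 7608391/12429 ≈ 612.15)
s = -9 (s = (-9 + 5*2)*(-9) = (-9 + 10)*(-9) = 1*(-9) = -9)
s*v = -9*7608391/12429 = -7608391/1381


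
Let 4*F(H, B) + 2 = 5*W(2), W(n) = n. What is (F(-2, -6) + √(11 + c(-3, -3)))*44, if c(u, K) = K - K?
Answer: 88 + 44*√11 ≈ 233.93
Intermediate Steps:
c(u, K) = 0
F(H, B) = 2 (F(H, B) = -½ + (5*2)/4 = -½ + (¼)*10 = -½ + 5/2 = 2)
(F(-2, -6) + √(11 + c(-3, -3)))*44 = (2 + √(11 + 0))*44 = (2 + √11)*44 = 88 + 44*√11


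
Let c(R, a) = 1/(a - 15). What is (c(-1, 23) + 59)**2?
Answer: 223729/64 ≈ 3495.8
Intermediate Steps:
c(R, a) = 1/(-15 + a)
(c(-1, 23) + 59)**2 = (1/(-15 + 23) + 59)**2 = (1/8 + 59)**2 = (473/8)**2 = 223729/64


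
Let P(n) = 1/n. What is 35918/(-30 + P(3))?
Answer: -107754/89 ≈ -1210.7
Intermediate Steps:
35918/(-30 + P(3)) = 35918/(-30 + 1/3) = 35918/(-89/3) = -3/89*35918 = -107754/89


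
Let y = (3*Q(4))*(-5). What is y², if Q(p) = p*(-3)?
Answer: 32400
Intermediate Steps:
Q(p) = -3*p
y = 180 (y = (3*(-3*4))*(-5) = (3*(-12))*(-5) = -36*(-5) = 180)
y² = 180² = 32400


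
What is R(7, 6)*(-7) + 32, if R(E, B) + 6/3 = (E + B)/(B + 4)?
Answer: 369/10 ≈ 36.900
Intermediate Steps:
R(E, B) = -2 + (B + E)/(4 + B) (R(E, B) = -2 + (E + B)/(B + 4) = -2 + (B + E)/(4 + B))
R(7, 6)*(-7) + 32 = ((-8 + 7 - 1*6)/(4 + 6))*(-7) + 32 = ((-8 + 7 - 6)/10)*(-7) + 32 = ((⅒)*(-7))*(-7) + 32 = -7/10*(-7) + 32 = 49/10 + 32 = 369/10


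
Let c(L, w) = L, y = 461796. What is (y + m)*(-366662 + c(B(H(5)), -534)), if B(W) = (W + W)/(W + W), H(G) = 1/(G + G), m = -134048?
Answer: -120172409428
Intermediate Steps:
H(G) = 1/(2*G)
B(W) = 1 (B(W) = (2*W)/((2*W)) = (2*W)*(1/(2*W)) = 1)
(y + m)*(-366662 + c(B(H(5)), -534)) = (461796 - 134048)*(-366662 + 1) = 327748*(-366661) = -120172409428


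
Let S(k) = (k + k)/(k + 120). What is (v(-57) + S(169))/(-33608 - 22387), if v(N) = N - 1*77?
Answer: 12796/5394185 ≈ 0.0023722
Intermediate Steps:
v(N) = -77 + N (v(N) = N - 77 = -77 + N)
S(k) = 2*k/(120 + k) (S(k) = (2*k)/(120 + k) = 2*k/(120 + k))
(v(-57) + S(169))/(-33608 - 22387) = ((-77 - 57) + 2*169/(120 + 169))/(-33608 - 22387) = (-134 + 2*169/289)/(-55995) = (-134 + 2*169*(1/289))*(-1/55995) = (-134 + 338/289)*(-1/55995) = -38388/289*(-1/55995) = 12796/5394185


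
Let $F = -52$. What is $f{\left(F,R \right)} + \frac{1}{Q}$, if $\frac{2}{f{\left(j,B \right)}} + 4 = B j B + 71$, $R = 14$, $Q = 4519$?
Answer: $\frac{1087}{45754875} \approx 2.3757 \cdot 10^{-5}$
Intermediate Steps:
$f{\left(j,B \right)} = \frac{2}{67 + j B^{2}}$ ($f{\left(j,B \right)} = \frac{2}{-4 + \left(B j B + 71\right)} = \frac{2}{-4 + \left(j B^{2} + 71\right)} = \frac{2}{-4 + \left(71 + j B^{2}\right)} = \frac{2}{67 + j B^{2}}$)
$f{\left(F,R \right)} + \frac{1}{Q} = \frac{2}{67 - 52 \cdot 14^{2}} + \frac{1}{4519} = \frac{2}{67 - 10192} + \frac{1}{4519} = \frac{2}{-10125} + \frac{1}{4519} = 2 \left(- \frac{1}{10125}\right) + \frac{1}{4519} = - \frac{2}{10125} + \frac{1}{4519} = \frac{1087}{45754875}$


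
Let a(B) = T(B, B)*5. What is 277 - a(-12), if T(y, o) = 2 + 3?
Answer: 252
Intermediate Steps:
T(y, o) = 5
a(B) = 25 (a(B) = 5*5 = 25)
277 - a(-12) = 277 - 1*25 = 277 - 25 = 252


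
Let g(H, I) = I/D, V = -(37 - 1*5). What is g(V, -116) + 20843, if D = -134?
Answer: 1396539/67 ≈ 20844.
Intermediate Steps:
V = -32 (V = -(37 - 5) = -1*32 = -32)
g(H, I) = -I/134 (g(H, I) = I/(-134) = I*(-1/134) = -I/134)
g(V, -116) + 20843 = -1/134*(-116) + 20843 = 58/67 + 20843 = 1396539/67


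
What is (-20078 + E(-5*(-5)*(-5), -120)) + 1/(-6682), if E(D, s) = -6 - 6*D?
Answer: -129189789/6682 ≈ -19334.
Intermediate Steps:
(-20078 + E(-5*(-5)*(-5), -120)) + 1/(-6682) = (-20078 + (-6 - 6*(-5*(-5))*(-5))) + 1/(-6682) = (-20078 + (-6 - 150*(-5))) - 1/6682 = (-20078 + (-6 - 6*(-125))) - 1/6682 = (-20078 + (-6 + 750)) - 1/6682 = (-20078 + 744) - 1/6682 = -19334 - 1/6682 = -129189789/6682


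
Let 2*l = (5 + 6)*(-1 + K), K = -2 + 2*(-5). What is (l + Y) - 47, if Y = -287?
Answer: -811/2 ≈ -405.50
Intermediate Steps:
K = -12 (K = -2 - 10 = -12)
l = -143/2 (l = ((5 + 6)*(-1 - 12))/2 = (11*(-13))/2 = (½)*(-143) = -143/2 ≈ -71.500)
(l + Y) - 47 = (-143/2 - 287) - 47 = -717/2 - 47 = -811/2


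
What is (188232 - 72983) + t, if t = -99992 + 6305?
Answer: 21562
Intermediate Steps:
t = -93687
(188232 - 72983) + t = (188232 - 72983) - 93687 = 115249 - 93687 = 21562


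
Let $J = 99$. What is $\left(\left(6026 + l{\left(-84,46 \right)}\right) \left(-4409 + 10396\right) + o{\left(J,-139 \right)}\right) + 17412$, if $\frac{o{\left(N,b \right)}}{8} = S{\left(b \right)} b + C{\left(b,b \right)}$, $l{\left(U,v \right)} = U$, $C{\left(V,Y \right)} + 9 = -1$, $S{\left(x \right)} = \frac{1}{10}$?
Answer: $\frac{177959874}{5} \approx 3.5592 \cdot 10^{7}$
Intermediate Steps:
$S{\left(x \right)} = \frac{1}{10}$
$C{\left(V,Y \right)} = -10$ ($C{\left(V,Y \right)} = -9 - 1 = -10$)
$o{\left(N,b \right)} = -80 + \frac{4 b}{5}$ ($o{\left(N,b \right)} = 8 \left(\frac{b}{10} - 10\right) = 8 \left(-10 + \frac{b}{10}\right) = -80 + \frac{4 b}{5}$)
$\left(\left(6026 + l{\left(-84,46 \right)}\right) \left(-4409 + 10396\right) + o{\left(J,-139 \right)}\right) + 17412 = \left(\left(6026 - 84\right) \left(-4409 + 10396\right) + \left(-80 + \frac{4}{5} \left(-139\right)\right)\right) + 17412 = \left(5942 \cdot 5987 - \frac{956}{5}\right) + 17412 = \left(35574754 - \frac{956}{5}\right) + 17412 = \frac{177872814}{5} + 17412 = \frac{177959874}{5}$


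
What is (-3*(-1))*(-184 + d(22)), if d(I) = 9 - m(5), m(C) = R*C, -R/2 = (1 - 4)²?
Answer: -255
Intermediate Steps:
R = -18 (R = -2*(1 - 4)² = -2*(-3)² = -2*9 = -18)
m(C) = -18*C
d(I) = 99 (d(I) = 9 - (-18)*5 = 9 - 1*(-90) = 9 + 90 = 99)
(-3*(-1))*(-184 + d(22)) = (-3*(-1))*(-184 + 99) = 3*(-85) = -255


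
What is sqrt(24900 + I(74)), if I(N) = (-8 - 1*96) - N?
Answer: sqrt(24722) ≈ 157.23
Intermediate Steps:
I(N) = -104 - N (I(N) = (-8 - 96) - N = -104 - N)
sqrt(24900 + I(74)) = sqrt(24900 + (-104 - 1*74)) = sqrt(24900 + (-104 - 74)) = sqrt(24900 - 178) = sqrt(24722)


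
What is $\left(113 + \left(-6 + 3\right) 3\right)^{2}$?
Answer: $10816$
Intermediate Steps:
$\left(113 + \left(-6 + 3\right) 3\right)^{2} = \left(113 - 9\right)^{2} = 104^{2} = 10816$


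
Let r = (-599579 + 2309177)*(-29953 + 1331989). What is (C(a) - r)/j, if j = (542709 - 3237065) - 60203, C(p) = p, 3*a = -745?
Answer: 6677874425329/8263677 ≈ 8.0810e+5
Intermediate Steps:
a = -745/3 (a = (⅓)*(-745) = -745/3 ≈ -248.33)
j = -2754559 (j = -2694356 - 60203 = -2754559)
r = 2225958141528 (r = 1709598*1302036 = 2225958141528)
(C(a) - r)/j = (-745/3 - 1*2225958141528)/(-2754559) = (-745/3 - 2225958141528)*(-1/2754559) = -6677874425329/3*(-1/2754559) = 6677874425329/8263677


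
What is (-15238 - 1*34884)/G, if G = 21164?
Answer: -25061/10582 ≈ -2.3683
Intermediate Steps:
(-15238 - 1*34884)/G = (-15238 - 1*34884)/21164 = (-15238 - 34884)*(1/21164) = -50122*1/21164 = -25061/10582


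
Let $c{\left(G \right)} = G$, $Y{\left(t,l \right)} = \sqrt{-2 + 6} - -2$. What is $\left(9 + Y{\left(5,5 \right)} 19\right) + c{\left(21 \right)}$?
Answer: $106$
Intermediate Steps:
$Y{\left(t,l \right)} = 4$ ($Y{\left(t,l \right)} = \sqrt{4} + 2 = 2 + 2 = 4$)
$\left(9 + Y{\left(5,5 \right)} 19\right) + c{\left(21 \right)} = \left(9 + 4 \cdot 19\right) + 21 = \left(9 + 76\right) + 21 = 85 + 21 = 106$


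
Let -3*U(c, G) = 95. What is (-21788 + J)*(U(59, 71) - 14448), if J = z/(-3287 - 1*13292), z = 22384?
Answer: 5230716394068/16579 ≈ 3.1550e+8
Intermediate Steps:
U(c, G) = -95/3 (U(c, G) = -⅓*95 = -95/3)
J = -22384/16579 (J = 22384/(-3287 - 1*13292) = 22384/(-3287 - 13292) = 22384/(-16579) = 22384*(-1/16579) = -22384/16579 ≈ -1.3501)
(-21788 + J)*(U(59, 71) - 14448) = (-21788 - 22384/16579)*(-95/3 - 14448) = -361245636/16579*(-43439/3) = 5230716394068/16579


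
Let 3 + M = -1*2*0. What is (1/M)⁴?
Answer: 1/81 ≈ 0.012346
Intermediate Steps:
M = -3 (M = -3 - 1*2*0 = -3 - 2*0 = -3 + 0 = -3)
(1/M)⁴ = (1/(-3))⁴ = (-⅓)⁴ = 1/81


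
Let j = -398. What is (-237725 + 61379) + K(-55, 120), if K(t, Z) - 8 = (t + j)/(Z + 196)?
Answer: -55723261/316 ≈ -1.7634e+5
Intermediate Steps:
K(t, Z) = 8 + (-398 + t)/(196 + Z) (K(t, Z) = 8 + (t - 398)/(Z + 196) = 8 + (-398 + t)/(196 + Z))
(-237725 + 61379) + K(-55, 120) = (-237725 + 61379) + (1170 - 55 + 8*120)/(196 + 120) = -176346 + (1170 - 55 + 960)/316 = -176346 + (1/316)*2075 = -176346 + 2075/316 = -55723261/316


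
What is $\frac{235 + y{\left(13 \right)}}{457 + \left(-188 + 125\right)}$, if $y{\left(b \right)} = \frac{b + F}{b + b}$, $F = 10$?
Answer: $\frac{6133}{10244} \approx 0.59869$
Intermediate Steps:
$y{\left(b \right)} = \frac{10 + b}{2 b}$ ($y{\left(b \right)} = \frac{b + 10}{b + b} = \frac{10 + b}{2 b}$)
$\frac{235 + y{\left(13 \right)}}{457 + \left(-188 + 125\right)} = \frac{235 + \frac{10 + 13}{2 \cdot 13}}{457 + \left(-188 + 125\right)} = \frac{235 + \frac{1}{2} \cdot \frac{1}{13} \cdot 23}{457 - 63} = \frac{235 + \frac{23}{26}}{394} = \frac{6133}{26} \cdot \frac{1}{394} = \frac{6133}{10244}$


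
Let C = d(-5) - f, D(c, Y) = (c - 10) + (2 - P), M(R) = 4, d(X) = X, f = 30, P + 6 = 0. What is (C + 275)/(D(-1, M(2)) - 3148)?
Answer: -240/3151 ≈ -0.076166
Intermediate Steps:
P = -6 (P = -6 + 0 = -6)
D(c, Y) = -2 + c (D(c, Y) = (c - 10) + (2 - 1*(-6)) = (-10 + c) + (2 + 6) = (-10 + c) + 8 = -2 + c)
C = -35 (C = -5 - 1*30 = -5 - 30 = -35)
(C + 275)/(D(-1, M(2)) - 3148) = (-35 + 275)/((-2 - 1) - 3148) = 240/(-3 - 3148) = 240/(-3151) = 240*(-1/3151) = -240/3151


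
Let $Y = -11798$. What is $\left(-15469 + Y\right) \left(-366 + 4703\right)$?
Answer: $-118256979$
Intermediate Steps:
$\left(-15469 + Y\right) \left(-366 + 4703\right) = \left(-15469 - 11798\right) \left(-366 + 4703\right) = \left(-27267\right) 4337 = -118256979$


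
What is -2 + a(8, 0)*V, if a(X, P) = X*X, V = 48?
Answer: 3070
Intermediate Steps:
a(X, P) = X**2
-2 + a(8, 0)*V = -2 + 8**2*48 = -2 + 64*48 = -2 + 3072 = 3070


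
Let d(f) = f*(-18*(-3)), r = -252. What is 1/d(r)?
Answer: -1/13608 ≈ -7.3486e-5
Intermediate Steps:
d(f) = 54*f (d(f) = f*54 = 54*f)
1/d(r) = 1/(54*(-252)) = 1/(-13608) = -1/13608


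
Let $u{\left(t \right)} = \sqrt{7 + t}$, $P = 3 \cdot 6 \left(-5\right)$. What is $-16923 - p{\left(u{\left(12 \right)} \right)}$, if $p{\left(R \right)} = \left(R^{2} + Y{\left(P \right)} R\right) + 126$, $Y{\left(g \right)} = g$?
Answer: $-17068 + 90 \sqrt{19} \approx -16676.0$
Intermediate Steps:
$P = -90$ ($P = 18 \left(-5\right) = -90$)
$p{\left(R \right)} = 126 + R^{2} - 90 R$ ($p{\left(R \right)} = \left(R^{2} - 90 R\right) + 126 = 126 + R^{2} - 90 R$)
$-16923 - p{\left(u{\left(12 \right)} \right)} = -16923 - \left(126 + \left(\sqrt{7 + 12}\right)^{2} - 90 \sqrt{7 + 12}\right) = -16923 - \left(126 + \left(\sqrt{19}\right)^{2} - 90 \sqrt{19}\right) = -16923 - \left(126 + 19 - 90 \sqrt{19}\right) = -16923 - \left(145 - 90 \sqrt{19}\right) = -17068 + 90 \sqrt{19}$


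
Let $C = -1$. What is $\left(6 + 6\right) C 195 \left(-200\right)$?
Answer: $468000$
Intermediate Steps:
$\left(6 + 6\right) C 195 \left(-200\right) = \left(6 + 6\right) \left(-1\right) 195 \left(-200\right) = 12 \left(-1\right) 195 \left(-200\right) = \left(-12\right) 195 \left(-200\right) = \left(-2340\right) \left(-200\right) = 468000$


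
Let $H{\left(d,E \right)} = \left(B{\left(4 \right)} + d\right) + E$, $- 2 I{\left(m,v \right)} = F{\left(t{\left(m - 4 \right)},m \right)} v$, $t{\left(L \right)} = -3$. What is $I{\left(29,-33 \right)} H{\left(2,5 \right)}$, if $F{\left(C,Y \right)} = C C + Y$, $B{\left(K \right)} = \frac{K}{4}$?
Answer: $5016$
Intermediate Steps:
$B{\left(K \right)} = \frac{K}{4}$ ($B{\left(K \right)} = K \frac{1}{4} = \frac{K}{4}$)
$F{\left(C,Y \right)} = Y + C^{2}$ ($F{\left(C,Y \right)} = C^{2} + Y = Y + C^{2}$)
$I{\left(m,v \right)} = - \frac{v \left(9 + m\right)}{2}$ ($I{\left(m,v \right)} = - \frac{\left(m + \left(-3\right)^{2}\right) v}{2} = - \frac{\left(m + 9\right) v}{2} = - \frac{\left(9 + m\right) v}{2} = - \frac{v \left(9 + m\right)}{2}$)
$H{\left(d,E \right)} = 1 + E + d$ ($H{\left(d,E \right)} = \left(\frac{1}{4} \cdot 4 + d\right) + E = \left(1 + d\right) + E = 1 + E + d$)
$I{\left(29,-33 \right)} H{\left(2,5 \right)} = \left(- \frac{1}{2}\right) \left(-33\right) \left(9 + 29\right) \left(1 + 5 + 2\right) = \left(- \frac{1}{2}\right) \left(-33\right) 38 \cdot 8 = 627 \cdot 8 = 5016$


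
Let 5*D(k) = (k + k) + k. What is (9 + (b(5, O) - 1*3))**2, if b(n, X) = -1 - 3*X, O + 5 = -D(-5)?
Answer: 121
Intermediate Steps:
D(k) = 3*k/5 (D(k) = ((k + k) + k)/5 = (2*k + k)/5 = (3*k)/5 = 3*k/5)
O = -2 (O = -5 - 3*(-5)/5 = -5 - 1*(-3) = -5 + 3 = -2)
(9 + (b(5, O) - 1*3))**2 = (9 + ((-1 - 3*(-2)) - 1*3))**2 = (9 + ((-1 + 6) - 3))**2 = (9 + (5 - 3))**2 = (9 + 2)**2 = 11**2 = 121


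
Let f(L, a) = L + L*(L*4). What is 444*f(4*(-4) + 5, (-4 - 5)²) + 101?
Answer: 210113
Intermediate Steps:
f(L, a) = L + 4*L² (f(L, a) = L + L*(4*L) = L + 4*L²)
444*f(4*(-4) + 5, (-4 - 5)²) + 101 = 444*((4*(-4) + 5)*(1 + 4*(4*(-4) + 5))) + 101 = 444*((-16 + 5)*(1 + 4*(-16 + 5))) + 101 = 444*(-11*(1 + 4*(-11))) + 101 = 444*(-11*(1 - 44)) + 101 = 444*(-11*(-43)) + 101 = 444*473 + 101 = 210012 + 101 = 210113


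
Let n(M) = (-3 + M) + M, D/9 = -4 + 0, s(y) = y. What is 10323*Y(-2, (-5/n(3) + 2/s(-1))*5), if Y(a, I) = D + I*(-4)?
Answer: 385392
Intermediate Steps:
D = -36 (D = 9*(-4 + 0) = 9*(-4) = -36)
n(M) = -3 + 2*M
Y(a, I) = -36 - 4*I (Y(a, I) = -36 + I*(-4) = -36 - 4*I)
10323*Y(-2, (-5/n(3) + 2/s(-1))*5) = 10323*(-36 - 4*(-5/(-3 + 2*3) + 2/(-1))*5) = 10323*(-36 - 4*(-5/(-3 + 6) + 2*(-1))*5) = 10323*(-36 - 4*(-5/3 - 2)*5) = 10323*(-36 - (-44)*5/3) = 10323*(-36 - 4*(-55/3)) = 10323*(-36 + 220/3) = 10323*(112/3) = 385392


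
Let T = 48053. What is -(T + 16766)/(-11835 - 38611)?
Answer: 64819/50446 ≈ 1.2849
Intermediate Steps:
-(T + 16766)/(-11835 - 38611) = -(48053 + 16766)/(-11835 - 38611) = -64819/(-50446) = -64819*(-1)/50446 = -1*(-64819/50446) = 64819/50446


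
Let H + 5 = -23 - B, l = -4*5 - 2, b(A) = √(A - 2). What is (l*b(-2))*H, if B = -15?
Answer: 572*I ≈ 572.0*I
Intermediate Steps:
b(A) = √(-2 + A)
l = -22 (l = -20 - 2 = -22)
H = -13 (H = -5 + (-23 - 1*(-15)) = -5 + (-23 + 15) = -5 - 8 = -13)
(l*b(-2))*H = -22*√(-2 - 2)*(-13) = -44*I*(-13) = 572*I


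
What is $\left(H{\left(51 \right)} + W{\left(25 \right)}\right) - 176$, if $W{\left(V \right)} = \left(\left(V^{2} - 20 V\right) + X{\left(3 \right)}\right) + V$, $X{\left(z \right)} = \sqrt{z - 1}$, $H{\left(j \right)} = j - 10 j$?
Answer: $-485 + \sqrt{2} \approx -483.59$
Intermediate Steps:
$H{\left(j \right)} = - 9 j$
$X{\left(z \right)} = \sqrt{-1 + z}$
$W{\left(V \right)} = \sqrt{2} + V^{2} - 19 V$ ($W{\left(V \right)} = \left(\left(V^{2} - 20 V\right) + \sqrt{-1 + 3}\right) + V = \left(\left(V^{2} - 20 V\right) + \sqrt{2}\right) + V = \left(\sqrt{2} + V^{2} - 20 V\right) + V = \sqrt{2} + V^{2} - 19 V$)
$\left(H{\left(51 \right)} + W{\left(25 \right)}\right) - 176 = \left(\left(-9\right) 51 + \left(\sqrt{2} + 25^{2} - 475\right)\right) - 176 = \left(-459 + \left(\sqrt{2} + 625 - 475\right)\right) - 176 = \left(-459 + \left(150 + \sqrt{2}\right)\right) - 176 = \left(-309 + \sqrt{2}\right) - 176 = -485 + \sqrt{2}$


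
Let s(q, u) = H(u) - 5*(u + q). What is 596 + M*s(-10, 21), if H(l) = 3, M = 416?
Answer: -21036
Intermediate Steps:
s(q, u) = 3 - 5*q - 5*u (s(q, u) = 3 - 5*(u + q) = 3 - 5*(q + u) = 3 + (-5*q - 5*u) = 3 - 5*q - 5*u)
596 + M*s(-10, 21) = 596 + 416*(3 - 5*(-10) - 5*21) = 596 + 416*(3 + 50 - 105) = 596 + 416*(-52) = 596 - 21632 = -21036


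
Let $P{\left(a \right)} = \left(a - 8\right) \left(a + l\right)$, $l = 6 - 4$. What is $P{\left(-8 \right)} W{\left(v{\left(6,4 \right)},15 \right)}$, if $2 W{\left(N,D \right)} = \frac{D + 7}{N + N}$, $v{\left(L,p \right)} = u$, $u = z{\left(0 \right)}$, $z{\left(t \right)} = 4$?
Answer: $132$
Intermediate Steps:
$l = 2$
$u = 4$
$v{\left(L,p \right)} = 4$
$W{\left(N,D \right)} = \frac{7 + D}{4 N}$ ($W{\left(N,D \right)} = \frac{\left(D + 7\right) \frac{1}{N + N}}{2} = \frac{\left(7 + D\right) \frac{1}{2 N}}{2} = \frac{\frac{1}{2} \frac{1}{N} \left(7 + D\right)}{2} = \frac{7 + D}{4 N}$)
$P{\left(a \right)} = \left(-8 + a\right) \left(2 + a\right)$ ($P{\left(a \right)} = \left(a - 8\right) \left(a + 2\right) = \left(-8 + a\right) \left(2 + a\right)$)
$P{\left(-8 \right)} W{\left(v{\left(6,4 \right)},15 \right)} = \left(-16 + \left(-8\right)^{2} - -48\right) \frac{7 + 15}{4 \cdot 4} = \left(-16 + 64 + 48\right) \frac{1}{4} \cdot \frac{1}{4} \cdot 22 = 96 \cdot \frac{11}{8} = 132$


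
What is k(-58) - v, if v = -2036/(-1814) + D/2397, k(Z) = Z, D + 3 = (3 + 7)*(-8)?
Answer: -128461447/2174079 ≈ -59.088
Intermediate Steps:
D = -83 (D = -3 + (3 + 7)*(-8) = -3 + 10*(-8) = -3 - 80 = -83)
v = 2364865/2174079 (v = -2036/(-1814) - 83/2397 = -2036*(-1/1814) - 83*1/2397 = 1018/907 - 83/2397 = 2364865/2174079 ≈ 1.0878)
k(-58) - v = -58 - 1*2364865/2174079 = -58 - 2364865/2174079 = -128461447/2174079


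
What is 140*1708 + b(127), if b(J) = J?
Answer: 239247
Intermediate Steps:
140*1708 + b(127) = 140*1708 + 127 = 239120 + 127 = 239247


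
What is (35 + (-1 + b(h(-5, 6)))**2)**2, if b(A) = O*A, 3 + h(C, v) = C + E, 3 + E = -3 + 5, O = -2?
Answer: 104976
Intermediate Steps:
E = -1 (E = -3 + (-3 + 5) = -3 + 2 = -1)
h(C, v) = -4 + C (h(C, v) = -3 + (C - 1) = -3 + (-1 + C) = -4 + C)
b(A) = -2*A
(35 + (-1 + b(h(-5, 6)))**2)**2 = (35 + (-1 - 2*(-4 - 5))**2)**2 = (35 + (-1 - 2*(-9))**2)**2 = (35 + (-1 + 18)**2)**2 = (35 + 17**2)**2 = (35 + 289)**2 = 324**2 = 104976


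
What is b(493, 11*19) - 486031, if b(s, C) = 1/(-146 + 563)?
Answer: -202674926/417 ≈ -4.8603e+5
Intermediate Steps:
b(s, C) = 1/417
b(493, 11*19) - 486031 = 1/417 - 486031 = -202674926/417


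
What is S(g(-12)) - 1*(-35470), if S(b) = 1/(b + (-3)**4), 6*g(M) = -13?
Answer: 16777316/473 ≈ 35470.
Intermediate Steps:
g(M) = -13/6 (g(M) = (1/6)*(-13) = -13/6)
S(b) = 1/(81 + b) (S(b) = 1/(b + 81) = 1/(81 + b))
S(g(-12)) - 1*(-35470) = 1/(81 - 13/6) - 1*(-35470) = 1/(473/6) + 35470 = 6/473 + 35470 = 16777316/473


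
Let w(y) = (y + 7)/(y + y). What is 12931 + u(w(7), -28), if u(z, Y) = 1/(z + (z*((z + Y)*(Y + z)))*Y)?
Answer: 263934640/20411 ≈ 12931.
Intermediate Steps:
w(y) = (7 + y)/(2*y) (w(y) = (7 + y)/((2*y)) = (7 + y)*(1/(2*y)) = (7 + y)/(2*y))
u(z, Y) = 1/(z + Y*z*(Y + z)**2) (u(z, Y) = 1/(z + (z*((Y + z)*(Y + z)))*Y) = 1/(z + (z*(Y + z)**2)*Y) = 1/(z + Y*z*(Y + z)**2))
12931 + u(w(7), -28) = 12931 + 1/((((1/2)*(7 + 7)/7))*(1 - 28*(-28 + (1/2)*(7 + 7)/7)**2)) = 12931 + 1/((((1/2)*(1/7)*14))*(1 - 28*(-28 + (1/2)*(1/7)*14)**2)) = 12931 + 1/(1*(1 - 28*(-28 + 1)**2)) = 12931 + 1/(1 - 28*(-27)**2) = 12931 + 1/(1 - 28*729) = 12931 + 1/(1 - 20412) = 12931 + 1/(-20411) = 12931 + 1*(-1/20411) = 12931 - 1/20411 = 263934640/20411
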